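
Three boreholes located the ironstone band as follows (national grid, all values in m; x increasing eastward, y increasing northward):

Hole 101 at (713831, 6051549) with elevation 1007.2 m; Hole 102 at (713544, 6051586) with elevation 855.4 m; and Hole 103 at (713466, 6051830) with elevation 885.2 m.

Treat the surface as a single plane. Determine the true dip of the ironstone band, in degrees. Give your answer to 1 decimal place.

Let the plane be z = a·x + b·y + c.
Hole 102−Hole 101: −287a + 37b = −151.8;  Hole 103−Hole 101: −365a + 281b = −122.
Solving gives a = 0.56808, b = 0.30373.
Gradient magnitude |∇z| = √(a² + b²) = √(0.32271 + 0.09225) = 0.64418.
True dip = arctan(0.64418) = 32.8°, dipping toward WSW (azimuth ≈ 242°).

32.8°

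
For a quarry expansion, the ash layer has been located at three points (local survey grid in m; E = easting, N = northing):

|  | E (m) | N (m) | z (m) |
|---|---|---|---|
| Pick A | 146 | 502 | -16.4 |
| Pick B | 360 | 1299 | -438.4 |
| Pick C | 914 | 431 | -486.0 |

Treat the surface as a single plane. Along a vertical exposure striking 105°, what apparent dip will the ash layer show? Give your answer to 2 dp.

27.93°

Let the plane be z = a·E + b·N + c.
Pick B−Pick A: 214a + 797b = −422;  Pick C−Pick A: 768a − 71b = −469.6.
Solving gives a = −0.64441, b = −0.35646.
Unit vector along 105° is (sin 105°, cos 105°) = (0.9659, -0.2588).
Slope in that direction = a·(0.9659) + b·(-0.2588) = −0.53020.
Apparent dip = arctan|0.53020| = 27.93° (true dip is 36.4°, so apparent ≤ true as expected).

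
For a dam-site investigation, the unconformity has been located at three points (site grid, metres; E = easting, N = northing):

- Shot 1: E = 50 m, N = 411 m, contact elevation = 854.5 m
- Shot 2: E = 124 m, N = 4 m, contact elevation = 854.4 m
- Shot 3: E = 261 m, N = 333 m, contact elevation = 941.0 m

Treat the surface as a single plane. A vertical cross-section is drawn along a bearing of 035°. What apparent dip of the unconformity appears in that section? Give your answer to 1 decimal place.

Two edge vectors: Shot 1→Shot 2 = (74, -407, -0.1), Shot 1→Shot 3 = (211, -78, 86.5).
Normal n = (Shot 1→Shot 2) × (Shot 1→Shot 3) = (-35213.3, -6422.1, 80105).
So ∂z/∂E = −n_x/n_z = 0.43959 and ∂z/∂N = −n_y/n_z = 0.08017.
Unit vector along 035° is (sin 35°, cos 35°) = (0.5736, 0.8192).
Slope in that direction = a·(0.5736) + b·(0.8192) = 0.31781.
Apparent dip = arctan|0.31781| = 17.6° (true dip is 24.1°, so apparent ≤ true as expected).

17.6°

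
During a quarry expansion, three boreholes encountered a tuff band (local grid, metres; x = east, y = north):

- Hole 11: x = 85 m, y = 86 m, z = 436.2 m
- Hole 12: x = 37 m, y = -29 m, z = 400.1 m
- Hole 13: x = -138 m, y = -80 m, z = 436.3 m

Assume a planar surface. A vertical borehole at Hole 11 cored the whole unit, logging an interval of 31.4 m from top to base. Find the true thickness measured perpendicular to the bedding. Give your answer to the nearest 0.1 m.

Two edge vectors: Hole 11→Hole 12 = (-48, -115, -36.1), Hole 11→Hole 13 = (-223, -166, 0.1).
Normal n = (Hole 11→Hole 12) × (Hole 11→Hole 13) = (-6004.1, 8055.1, -17677).
So ∂z/∂x = −n_x/n_z = −0.33966 and ∂z/∂y = −n_y/n_z = 0.45568.
|∇z| = √(a²+b²) = 0.56834, so dip δ = arctan(0.56834) = 29.61°.
True thickness = vertical thickness × cos δ = 31.4 × cos 29.61° = 27.3 m.

27.3 m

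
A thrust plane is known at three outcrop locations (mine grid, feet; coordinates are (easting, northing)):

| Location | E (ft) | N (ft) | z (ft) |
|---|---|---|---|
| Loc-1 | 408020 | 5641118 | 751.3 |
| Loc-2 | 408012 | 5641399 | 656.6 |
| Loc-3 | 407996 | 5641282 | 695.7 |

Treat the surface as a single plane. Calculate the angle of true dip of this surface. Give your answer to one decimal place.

Two edge vectors: Loc-1→Loc-2 = (-8, 281, -94.7), Loc-1→Loc-3 = (-24, 164, -55.6).
Normal n = (Loc-1→Loc-2) × (Loc-1→Loc-3) = (-92.8, 1828, 5432).
So ∂z/∂E = −n_x/n_z = 0.01708 and ∂z/∂N = −n_y/n_z = −0.33652.
Gradient magnitude |∇z| = √(a² + b²) = √(0.00029 + 0.11325) = 0.33696.
True dip = arctan(0.33696) = 18.6°, dipping toward N (azimuth ≈ 357°).

18.6°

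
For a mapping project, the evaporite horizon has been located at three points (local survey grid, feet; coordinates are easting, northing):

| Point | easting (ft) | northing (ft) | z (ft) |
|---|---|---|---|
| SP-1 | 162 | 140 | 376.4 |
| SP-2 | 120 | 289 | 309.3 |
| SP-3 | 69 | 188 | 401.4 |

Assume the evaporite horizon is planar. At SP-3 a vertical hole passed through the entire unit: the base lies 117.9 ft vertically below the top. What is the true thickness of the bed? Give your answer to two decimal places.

89.82 ft

Let the plane be z = a·easting + b·northing + c.
SP-2−SP-1: −42a + 149b = −67.1;  SP-3−SP-1: −93a + 48b = 25.
Solving gives a = −0.58659, b = −0.61568.
|∇z| = √(a²+b²) = 0.85038, so dip δ = arctan(0.85038) = 40.38°.
True thickness = vertical thickness × cos δ = 117.9 × cos 40.38° = 89.82 ft.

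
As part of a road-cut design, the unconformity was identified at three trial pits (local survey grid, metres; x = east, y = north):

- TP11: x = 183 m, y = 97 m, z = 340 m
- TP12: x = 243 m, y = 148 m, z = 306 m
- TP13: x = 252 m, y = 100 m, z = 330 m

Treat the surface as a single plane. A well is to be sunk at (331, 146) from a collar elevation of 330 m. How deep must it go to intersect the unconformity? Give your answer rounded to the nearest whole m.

34 m

Two edge vectors: TP11→TP12 = (60, 51, -34), TP11→TP13 = (69, 3, -10).
Normal n = (TP11→TP12) × (TP11→TP13) = (-408, -1746, -3339).
So ∂z/∂x = −n_x/n_z = −0.12219 and ∂z/∂y = −n_y/n_z = −0.52291.
Intercept c from TP11: 340 + 22.36 + 50.72 = 413.08.
At (331, 146): z_contact = −40.4 − 76.3 + 413.08 = 296.3 m.
Depth below ground = 330 − 296.3 = 34 m.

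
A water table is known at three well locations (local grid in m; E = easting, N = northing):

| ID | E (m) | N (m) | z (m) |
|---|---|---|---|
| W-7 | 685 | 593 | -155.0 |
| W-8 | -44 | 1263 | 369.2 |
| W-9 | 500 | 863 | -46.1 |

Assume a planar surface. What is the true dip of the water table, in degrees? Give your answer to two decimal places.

Let the plane be z = a·E + b·N + c.
W-8−W-7: −729a + 670b = 524.2;  W-9−W-7: −185a + 270b = 108.9.
Solving gives a = −0.94088, b = −0.24134.
Gradient magnitude |∇z| = √(a² + b²) = √(0.88525 + 0.05825) = 0.97134.
True dip = arctan(0.97134) = 44.17°, dipping toward ENE (azimuth ≈ 076°).

44.17°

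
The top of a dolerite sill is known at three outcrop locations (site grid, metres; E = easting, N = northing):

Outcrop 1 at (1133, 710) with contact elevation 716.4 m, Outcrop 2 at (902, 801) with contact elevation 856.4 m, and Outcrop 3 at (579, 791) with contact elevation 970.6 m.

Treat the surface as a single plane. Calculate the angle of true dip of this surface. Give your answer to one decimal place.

Two edge vectors: Outcrop 1→Outcrop 2 = (-231, 91, 140), Outcrop 1→Outcrop 3 = (-554, 81, 254.2).
Normal n = (Outcrop 1→Outcrop 2) × (Outcrop 1→Outcrop 3) = (11792.2, -18839.8, 31703).
So ∂z/∂E = −n_x/n_z = −0.37196 and ∂z/∂N = −n_y/n_z = 0.59426.
Gradient magnitude |∇z| = √(a² + b²) = √(0.13835 + 0.35314) = 0.70107.
True dip = arctan(0.70107) = 35.0°, dipping toward SSE (azimuth ≈ 148°).

35.0°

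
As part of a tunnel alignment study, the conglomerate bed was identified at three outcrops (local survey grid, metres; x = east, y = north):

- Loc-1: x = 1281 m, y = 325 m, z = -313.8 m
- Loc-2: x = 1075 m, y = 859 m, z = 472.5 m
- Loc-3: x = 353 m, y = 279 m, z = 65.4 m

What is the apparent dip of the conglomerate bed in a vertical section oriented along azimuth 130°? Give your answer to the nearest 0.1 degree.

50.0°

Let the plane be z = a·x + b·y + c.
Loc-2−Loc-1: −206a + 534b = 786.3;  Loc-3−Loc-1: −928a − 46b = 379.2.
Solving gives a = −0.47257, b = 1.29017.
Unit vector along 130° is (sin 130°, cos 130°) = (0.7660, -0.6428).
Slope in that direction = a·(0.7660) + b·(-0.6428) = −1.19132.
Apparent dip = arctan|1.19132| = 50.0° (true dip is 54.0°, so apparent ≤ true as expected).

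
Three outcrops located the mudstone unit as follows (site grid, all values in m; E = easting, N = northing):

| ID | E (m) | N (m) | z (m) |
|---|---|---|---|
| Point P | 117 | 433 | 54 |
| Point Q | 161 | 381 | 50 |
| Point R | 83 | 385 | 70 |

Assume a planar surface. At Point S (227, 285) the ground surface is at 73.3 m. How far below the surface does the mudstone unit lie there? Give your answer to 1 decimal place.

26.7 m

Let the plane be z = a·E + b·N + c.
Point Q−Point P: 44a − 52b = −4;  Point R−Point P: −34a − 48b = 16.
Solving gives a = −0.26392, b = −0.14639.
Then c = 54 − a·117 − b·433 = 148.27.
At (227, 285): z_contact = −59.91 − 41.72 + 148.27 = 46.64 m.
Depth below ground = 73.3 − 46.64 = 26.7 m.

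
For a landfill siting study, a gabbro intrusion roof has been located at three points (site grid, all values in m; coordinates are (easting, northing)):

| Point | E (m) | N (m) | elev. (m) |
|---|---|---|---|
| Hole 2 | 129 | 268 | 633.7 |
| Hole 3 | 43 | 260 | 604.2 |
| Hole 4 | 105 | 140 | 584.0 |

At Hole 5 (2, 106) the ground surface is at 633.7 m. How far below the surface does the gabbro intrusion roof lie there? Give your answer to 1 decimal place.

93.1 m

Two edge vectors: Hole 2→Hole 3 = (-86, -8, -29.5), Hole 2→Hole 4 = (-24, -128, -49.7).
Normal n = (Hole 2→Hole 3) × (Hole 2→Hole 4) = (-3378.4, -3566.2, 10816).
So ∂z/∂E = −n_x/n_z = 0.31235 and ∂z/∂N = −n_y/n_z = 0.32972.
Intercept c from Hole 2: 633.7 − 40.29 − 88.36 = 505.04.
At (2, 106): z_contact = 0.62 + 34.95 + 505.04 = 540.62 m.
Depth below ground = 633.7 − 540.62 = 93.1 m.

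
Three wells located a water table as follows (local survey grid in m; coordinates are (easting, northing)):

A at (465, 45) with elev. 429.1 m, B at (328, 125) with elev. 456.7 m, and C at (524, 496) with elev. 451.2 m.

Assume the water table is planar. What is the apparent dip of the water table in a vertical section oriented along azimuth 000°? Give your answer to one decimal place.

4.0°

Two edge vectors: A→B = (-137, 80, 27.6), A→C = (59, 451, 22.1).
Normal n = (A→B) × (A→C) = (-10679.6, 4656.1, -66507).
So ∂z/∂E = −n_x/n_z = −0.16058 and ∂z/∂N = −n_y/n_z = 0.07001.
Unit vector along 000° is (sin 0°, cos 0°) = (0.0000, 1.0000).
Slope in that direction = a·(0.0000) + b·(1.0000) = 0.07001.
Apparent dip = arctan|0.07001| = 4.0° (true dip is 9.9°, so apparent ≤ true as expected).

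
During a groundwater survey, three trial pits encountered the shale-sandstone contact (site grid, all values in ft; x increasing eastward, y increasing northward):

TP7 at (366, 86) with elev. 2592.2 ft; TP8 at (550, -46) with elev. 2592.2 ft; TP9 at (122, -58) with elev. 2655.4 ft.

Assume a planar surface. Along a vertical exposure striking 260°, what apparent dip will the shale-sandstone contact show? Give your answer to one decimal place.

Let the plane be z = a·x + b·y + c.
TP8−TP7: 184a − 132b = 0;  TP9−TP7: −244a − 144b = 63.2.
Solving gives a = −0.14211, b = −0.19809.
Unit vector along 260° is (sin 260°, cos 260°) = (-0.9848, -0.1736).
Slope in that direction = a·(-0.9848) + b·(-0.1736) = 0.17435.
Apparent dip = arctan|0.17435| = 9.9° (true dip is 13.7°, so apparent ≤ true as expected).

9.9°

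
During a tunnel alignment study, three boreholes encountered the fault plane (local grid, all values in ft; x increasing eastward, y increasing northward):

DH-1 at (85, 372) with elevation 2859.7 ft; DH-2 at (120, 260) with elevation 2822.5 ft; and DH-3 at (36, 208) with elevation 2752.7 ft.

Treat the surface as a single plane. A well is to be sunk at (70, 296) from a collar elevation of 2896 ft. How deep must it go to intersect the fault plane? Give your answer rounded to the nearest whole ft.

Let the plane be z = a·x + b·y + c.
DH-2−DH-1: 35a − 112b = −37.2;  DH-3−DH-1: −49a − 164b = −107.
Solving gives a = 0.52398, b = 0.49589.
Then c = 2859.7 − a·85 − b·372 = 2630.69.
At (70, 296): z_contact = 36.7 + 146.8 + 2630.69 = 2814.2 ft.
Depth below ground = 2896 − 2814.2 = 82 ft.

82 ft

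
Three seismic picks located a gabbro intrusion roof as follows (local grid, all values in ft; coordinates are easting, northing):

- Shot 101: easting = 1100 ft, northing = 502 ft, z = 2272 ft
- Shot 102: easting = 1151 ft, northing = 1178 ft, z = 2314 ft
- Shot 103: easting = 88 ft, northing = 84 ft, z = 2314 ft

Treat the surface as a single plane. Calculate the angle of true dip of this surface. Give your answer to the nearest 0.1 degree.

5.5°

Let the plane be z = a·easting + b·northing + c.
Shot 102−Shot 101: 51a + 676b = 42;  Shot 103−Shot 101: −1012a − 418b = 42.
Solving gives a = −0.06932, b = 0.06736.
Gradient magnitude |∇z| = √(a² + b²) = √(0.00481 + 0.00454) = 0.09666.
True dip = arctan(0.09666) = 5.5°, dipping toward SE (azimuth ≈ 134°).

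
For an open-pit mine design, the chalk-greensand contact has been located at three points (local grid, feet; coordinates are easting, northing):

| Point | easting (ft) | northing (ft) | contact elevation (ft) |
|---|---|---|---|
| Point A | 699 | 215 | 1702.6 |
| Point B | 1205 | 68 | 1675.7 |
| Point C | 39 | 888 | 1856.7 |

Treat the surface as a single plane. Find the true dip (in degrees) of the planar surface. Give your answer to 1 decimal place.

Let the plane be z = a·easting + b·northing + c.
Point B−Point A: 506a − 147b = −26.9;  Point C−Point A: −660a + 673b = 154.1.
Solving gives a = 0.01868, b = 0.24729.
Gradient magnitude |∇z| = √(a² + b²) = √(0.00035 + 0.06115) = 0.24800.
True dip = arctan(0.24800) = 13.9°, dipping toward S (azimuth ≈ 184°).

13.9°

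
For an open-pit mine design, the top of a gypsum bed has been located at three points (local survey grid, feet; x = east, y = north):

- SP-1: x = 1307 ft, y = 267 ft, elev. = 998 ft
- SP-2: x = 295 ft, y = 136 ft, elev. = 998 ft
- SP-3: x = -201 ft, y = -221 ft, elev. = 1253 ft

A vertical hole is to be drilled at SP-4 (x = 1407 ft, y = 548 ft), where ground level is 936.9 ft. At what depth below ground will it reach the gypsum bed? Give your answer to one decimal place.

Let the plane be z = a·x + b·y + c.
SP-2−SP-1: −1012a − 131b = 0;  SP-3−SP-1: −1508a − 488b = 255.
Solving gives a = 0.112737, b = −0.870918.
Then c = 998 − a·1307 − b·267 = 1083.19.
At (1407, 548): z_contact = 158.62 − 477.26 + 1083.19 = 764.55 ft.
Depth below ground = 936.9 − 764.55 = 172.4 ft.

172.4 ft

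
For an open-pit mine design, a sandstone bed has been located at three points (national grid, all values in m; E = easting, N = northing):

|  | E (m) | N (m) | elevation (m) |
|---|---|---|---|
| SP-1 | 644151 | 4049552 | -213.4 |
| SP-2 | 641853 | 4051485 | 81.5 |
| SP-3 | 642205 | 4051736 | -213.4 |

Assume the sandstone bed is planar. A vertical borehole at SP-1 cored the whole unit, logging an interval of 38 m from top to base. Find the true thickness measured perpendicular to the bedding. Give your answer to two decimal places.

Two edge vectors: SP-1→SP-2 = (-2298, 1933, 294.9), SP-1→SP-3 = (-1946, 2184, 0).
Normal n = (SP-1→SP-2) × (SP-1→SP-3) = (-644061.6, -573875.4, -1257214).
So ∂z/∂E = −n_x/n_z = −0.51229 and ∂z/∂N = −n_y/n_z = −0.45647.
|∇z| = √(a²+b²) = 0.68615, so dip δ = arctan(0.68615) = 34.46°.
True thickness = vertical thickness × cos δ = 38 × cos 34.46° = 31.33 m.

31.33 m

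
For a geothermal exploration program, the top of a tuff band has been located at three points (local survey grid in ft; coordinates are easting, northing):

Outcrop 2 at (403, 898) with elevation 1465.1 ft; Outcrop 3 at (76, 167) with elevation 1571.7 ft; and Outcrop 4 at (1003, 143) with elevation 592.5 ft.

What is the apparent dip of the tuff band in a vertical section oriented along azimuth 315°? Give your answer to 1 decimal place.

44.1°

Let the plane be z = a·easting + b·northing + c.
Outcrop 3−Outcrop 2: −327a − 731b = 106.6;  Outcrop 4−Outcrop 2: 600a − 755b = −872.6.
Solving gives a = −1.04795, b = 0.32295.
Unit vector along 315° is (sin 315°, cos 315°) = (-0.7071, 0.7071).
Slope in that direction = a·(-0.7071) + b·(0.7071) = 0.96938.
Apparent dip = arctan|0.96938| = 44.1° (true dip is 47.6°, so apparent ≤ true as expected).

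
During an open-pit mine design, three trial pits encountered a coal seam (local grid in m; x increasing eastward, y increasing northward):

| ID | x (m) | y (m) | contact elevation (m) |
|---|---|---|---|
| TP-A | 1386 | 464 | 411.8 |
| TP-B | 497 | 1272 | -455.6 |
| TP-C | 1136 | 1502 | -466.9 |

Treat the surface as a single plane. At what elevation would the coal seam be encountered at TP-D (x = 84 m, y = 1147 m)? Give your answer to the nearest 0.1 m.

-466.8 m

Two edge vectors: TP-A→TP-B = (-889, 808, -867.4), TP-A→TP-C = (-250, 1038, -878.7).
Normal n = (TP-A→TP-B) × (TP-A→TP-C) = (190371.6, -564314.3, -720782).
So ∂z/∂x = −n_x/n_z = 0.264118 and ∂z/∂y = −n_y/n_z = −0.782920.
Intercept c from TP-A: 411.8 − 366.07 + 363.27 = 409.01.
At (84, 1147): z = 22.2 − 898.0 + 409.01 = -466.8 m.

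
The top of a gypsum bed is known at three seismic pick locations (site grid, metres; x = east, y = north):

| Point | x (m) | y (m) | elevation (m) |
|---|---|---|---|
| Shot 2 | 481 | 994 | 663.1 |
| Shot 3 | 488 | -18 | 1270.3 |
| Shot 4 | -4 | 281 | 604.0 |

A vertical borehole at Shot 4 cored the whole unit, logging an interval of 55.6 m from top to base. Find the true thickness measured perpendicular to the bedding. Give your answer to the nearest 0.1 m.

Let the plane be z = a·x + b·y + c.
Shot 3−Shot 2: 7a − 1012b = 607.2;  Shot 4−Shot 2: −485a − 713b = −59.1.
Solving gives a = 0.99381, b = −0.59313.
|∇z| = √(a²+b²) = 1.15735, so dip δ = arctan(1.15735) = 49.17°.
True thickness = vertical thickness × cos δ = 55.6 × cos 49.17° = 36.4 m.

36.4 m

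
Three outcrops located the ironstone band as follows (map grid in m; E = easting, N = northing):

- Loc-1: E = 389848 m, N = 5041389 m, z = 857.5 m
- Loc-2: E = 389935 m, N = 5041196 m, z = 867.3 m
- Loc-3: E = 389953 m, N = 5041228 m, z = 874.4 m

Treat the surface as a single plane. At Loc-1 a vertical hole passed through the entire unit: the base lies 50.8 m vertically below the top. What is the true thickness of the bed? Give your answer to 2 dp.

Let the plane be z = a·E + b·N + c.
Loc-2−Loc-1: 87a − 193b = 9.8;  Loc-3−Loc-1: 105a − 161b = 16.9.
Solving gives a = 0.26908, b = 0.07052.
|∇z| = √(a²+b²) = 0.27817, so dip δ = arctan(0.27817) = 15.54°.
True thickness = vertical thickness × cos δ = 50.8 × cos 15.54° = 48.94 m.

48.94 m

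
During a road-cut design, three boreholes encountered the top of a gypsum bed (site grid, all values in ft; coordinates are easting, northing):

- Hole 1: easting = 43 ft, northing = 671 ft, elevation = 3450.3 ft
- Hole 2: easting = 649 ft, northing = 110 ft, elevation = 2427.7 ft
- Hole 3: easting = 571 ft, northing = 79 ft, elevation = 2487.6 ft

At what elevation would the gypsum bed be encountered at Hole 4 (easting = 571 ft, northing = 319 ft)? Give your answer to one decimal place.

2654.4 ft

Two edge vectors: Hole 1→Hole 2 = (606, -561, -1022.6), Hole 1→Hole 3 = (528, -592, -962.7).
Normal n = (Hole 1→Hole 2) × (Hole 1→Hole 3) = (-65304.5, 43463.4, -62544).
So ∂z/∂easting = −n_x/n_z = −1.04414 and ∂z/∂northing = −n_y/n_z = 0.69493.
Intercept c from Hole 1: 3450.3 + 44.90 − 466.29 = 3028.90.
At (571, 319): z = −596.2 + 221.7 + 3028.90 = 2654.4 ft.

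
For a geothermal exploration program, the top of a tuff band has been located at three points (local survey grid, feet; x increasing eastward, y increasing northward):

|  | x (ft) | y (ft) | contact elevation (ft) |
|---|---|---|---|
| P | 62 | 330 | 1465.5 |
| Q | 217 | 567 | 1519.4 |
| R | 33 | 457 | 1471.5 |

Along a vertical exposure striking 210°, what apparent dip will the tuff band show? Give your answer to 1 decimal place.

10.4°

Two edge vectors: P→Q = (155, 237, 53.9), P→R = (-29, 127, 6).
Normal n = (P→Q) × (P→R) = (-5423.3, -2493.1, 26558).
So ∂z/∂x = −n_x/n_z = 0.20421 and ∂z/∂y = −n_y/n_z = 0.09387.
Unit vector along 210° is (sin 210°, cos 210°) = (-0.5000, -0.8660).
Slope in that direction = a·(-0.5000) + b·(-0.8660) = −0.18340.
Apparent dip = arctan|0.18340| = 10.4° (true dip is 12.7°, so apparent ≤ true as expected).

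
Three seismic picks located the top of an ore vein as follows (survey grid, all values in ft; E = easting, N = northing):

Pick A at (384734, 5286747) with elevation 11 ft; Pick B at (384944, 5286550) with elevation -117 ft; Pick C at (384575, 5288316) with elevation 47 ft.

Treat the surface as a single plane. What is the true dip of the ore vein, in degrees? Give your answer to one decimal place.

Let the plane be z = a·E + b·N + c.
Pick B−Pick A: 210a − 197b = −128;  Pick C−Pick A: −159a + 1569b = 36.
Solving gives a = −0.64977, b = −0.04290.
Gradient magnitude |∇z| = √(a² + b²) = √(0.42220 + 0.00184) = 0.65118.
True dip = arctan(0.65118) = 33.1°, dipping toward E (azimuth ≈ 086°).

33.1°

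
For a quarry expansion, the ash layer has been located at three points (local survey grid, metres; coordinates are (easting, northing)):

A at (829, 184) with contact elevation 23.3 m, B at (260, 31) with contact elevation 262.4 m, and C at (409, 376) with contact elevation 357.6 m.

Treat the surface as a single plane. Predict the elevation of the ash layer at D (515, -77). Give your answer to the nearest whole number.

64 m

Two edge vectors: A→B = (-569, -153, 239.1), A→C = (-420, 192, 334.3).
Normal n = (A→B) × (A→C) = (-97055.1, 89794.7, -173508).
So ∂z/∂E = −n_x/n_z = −0.55937 and ∂z/∂N = −n_y/n_z = 0.51752.
Intercept c from A: 23.3 + 463.72 − 95.22 = 391.79.
At (515, -77): z = −288.1 − 39.8 + 391.79 = 63.9 m.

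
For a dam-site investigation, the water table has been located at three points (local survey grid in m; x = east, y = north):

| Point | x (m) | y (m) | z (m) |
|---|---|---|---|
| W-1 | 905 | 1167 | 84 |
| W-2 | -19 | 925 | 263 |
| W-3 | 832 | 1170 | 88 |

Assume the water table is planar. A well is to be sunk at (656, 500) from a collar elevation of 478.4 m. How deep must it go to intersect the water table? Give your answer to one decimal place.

70.2 m

Two edge vectors: W-1→W-2 = (-924, -242, 179), W-1→W-3 = (-73, 3, 4).
Normal n = (W-1→W-2) × (W-1→W-3) = (-1505, -9371, -20438).
So ∂z/∂x = −n_x/n_z = −0.073637 and ∂z/∂y = −n_y/n_z = −0.458509.
Intercept c from W-1: 84 + 66.64 + 535.08 = 685.72.
At (656, 500): z_contact = −48.31 − 229.25 + 685.72 = 408.16 m.
Depth below ground = 478.4 − 408.16 = 70.2 m.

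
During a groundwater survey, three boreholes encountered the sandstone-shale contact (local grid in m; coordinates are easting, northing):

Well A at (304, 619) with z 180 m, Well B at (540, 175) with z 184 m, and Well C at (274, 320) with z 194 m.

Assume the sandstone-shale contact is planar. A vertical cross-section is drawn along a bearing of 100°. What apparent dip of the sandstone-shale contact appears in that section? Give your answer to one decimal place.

3.0°

Let the plane be z = a·easting + b·northing + c.
Well B−Well A: 236a − 444b = 4;  Well C−Well A: −30a − 299b = 14.
Solving gives a = −0.05984, b = −0.04082.
Unit vector along 100° is (sin 100°, cos 100°) = (0.9848, -0.1736).
Slope in that direction = a·(0.9848) + b·(-0.1736) = −0.05185.
Apparent dip = arctan|0.05185| = 3.0° (true dip is 4.1°, so apparent ≤ true as expected).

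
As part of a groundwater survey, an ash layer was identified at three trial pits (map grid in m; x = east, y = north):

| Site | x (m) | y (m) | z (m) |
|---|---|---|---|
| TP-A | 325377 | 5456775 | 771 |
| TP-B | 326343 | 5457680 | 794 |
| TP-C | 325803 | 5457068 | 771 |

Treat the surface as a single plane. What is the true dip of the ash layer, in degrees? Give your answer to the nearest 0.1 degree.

6.6°

Two edge vectors: TP-A→TP-B = (966, 905, 23), TP-A→TP-C = (426, 293, 0).
Normal n = (TP-A→TP-B) × (TP-A→TP-C) = (-6739, 9798, -102492).
So ∂z/∂x = −n_x/n_z = −0.06575 and ∂z/∂y = −n_y/n_z = 0.09560.
Gradient magnitude |∇z| = √(a² + b²) = √(0.00432 + 0.00914) = 0.11603.
True dip = arctan(0.11603) = 6.6°, dipping toward SE (azimuth ≈ 145°).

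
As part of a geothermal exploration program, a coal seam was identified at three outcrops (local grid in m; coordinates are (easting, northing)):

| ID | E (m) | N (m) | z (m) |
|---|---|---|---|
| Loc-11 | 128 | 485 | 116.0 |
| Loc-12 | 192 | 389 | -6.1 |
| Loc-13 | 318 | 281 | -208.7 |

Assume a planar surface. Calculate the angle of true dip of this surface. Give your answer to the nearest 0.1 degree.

52.3°

Two edge vectors: Loc-11→Loc-12 = (64, -96, -122.1), Loc-11→Loc-13 = (190, -204, -324.7).
Normal n = (Loc-11→Loc-12) × (Loc-11→Loc-13) = (6262.8, -2418.2, 5184).
So ∂z/∂E = −n_x/n_z = −1.20810 and ∂z/∂N = −n_y/n_z = 0.46647.
Gradient magnitude |∇z| = √(a² + b²) = √(1.45951 + 0.21760) = 1.29503.
True dip = arctan(1.29503) = 52.3°, dipping toward ESE (azimuth ≈ 111°).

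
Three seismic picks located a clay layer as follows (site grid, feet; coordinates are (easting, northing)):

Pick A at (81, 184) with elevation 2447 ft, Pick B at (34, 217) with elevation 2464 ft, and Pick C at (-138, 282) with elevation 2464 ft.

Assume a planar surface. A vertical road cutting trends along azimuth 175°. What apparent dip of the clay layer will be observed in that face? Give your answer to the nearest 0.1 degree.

47.1°

Two edge vectors: Pick A→Pick B = (-47, 33, 17), Pick A→Pick C = (-219, 98, 17).
Normal n = (Pick A→Pick B) × (Pick A→Pick C) = (-1105, -2924, 2621).
So ∂z/∂E = −n_x/n_z = 0.42159 and ∂z/∂N = −n_y/n_z = 1.11560.
Unit vector along 175° is (sin 175°, cos 175°) = (0.0872, -0.9962).
Slope in that direction = a·(0.0872) + b·(-0.9962) = −1.07462.
Apparent dip = arctan|1.07462| = 47.1° (true dip is 50.0°, so apparent ≤ true as expected).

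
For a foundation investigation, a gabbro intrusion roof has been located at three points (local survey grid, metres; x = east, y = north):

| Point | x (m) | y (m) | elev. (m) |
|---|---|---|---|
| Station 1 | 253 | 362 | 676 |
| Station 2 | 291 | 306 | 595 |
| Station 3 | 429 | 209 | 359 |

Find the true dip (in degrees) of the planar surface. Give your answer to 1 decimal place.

55.1°

Let the plane be z = a·x + b·y + c.
Station 2−Station 1: 38a − 56b = −81;  Station 3−Station 1: 176a − 153b = −317.
Solving gives a = −1.32583, b = 0.54676.
Gradient magnitude |∇z| = √(a² + b²) = √(1.75782 + 0.29895) = 1.43414.
True dip = arctan(1.43414) = 55.1°, dipping toward ESE (azimuth ≈ 112°).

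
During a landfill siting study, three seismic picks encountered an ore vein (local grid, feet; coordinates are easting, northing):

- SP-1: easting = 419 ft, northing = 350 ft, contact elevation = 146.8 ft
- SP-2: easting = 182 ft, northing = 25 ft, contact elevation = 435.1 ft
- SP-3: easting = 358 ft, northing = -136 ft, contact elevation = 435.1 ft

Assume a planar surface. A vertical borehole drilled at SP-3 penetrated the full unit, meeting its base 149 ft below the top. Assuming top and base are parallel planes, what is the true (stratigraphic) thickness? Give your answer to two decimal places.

Two edge vectors: SP-1→SP-2 = (-237, -325, 288.3), SP-1→SP-3 = (-61, -486, 288.3).
Normal n = (SP-1→SP-2) × (SP-1→SP-3) = (46416.3, 50740.8, 95357).
So ∂z/∂easting = −n_x/n_z = −0.48676 and ∂z/∂northing = −n_y/n_z = −0.53211.
|∇z| = √(a²+b²) = 0.72117, so dip δ = arctan(0.72117) = 35.80°.
True thickness = vertical thickness × cos δ = 149 × cos 35.80° = 120.85 ft.

120.85 ft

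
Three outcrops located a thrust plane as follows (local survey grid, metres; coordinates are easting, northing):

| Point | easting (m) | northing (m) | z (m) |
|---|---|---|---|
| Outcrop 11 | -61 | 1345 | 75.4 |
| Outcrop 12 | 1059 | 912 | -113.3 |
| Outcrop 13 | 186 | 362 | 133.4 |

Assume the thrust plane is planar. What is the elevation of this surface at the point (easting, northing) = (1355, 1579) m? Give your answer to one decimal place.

-250.9 m

Two edge vectors: Outcrop 11→Outcrop 12 = (1120, -433, -188.7), Outcrop 11→Outcrop 13 = (247, -983, 58).
Normal n = (Outcrop 11→Outcrop 12) × (Outcrop 11→Outcrop 13) = (-210606.1, -111568.9, -994009).
So ∂z/∂easting = −n_x/n_z = −0.211875 and ∂z/∂northing = −n_y/n_z = −0.112241.
Intercept c from Outcrop 11: 75.4 − 12.92 + 150.96 = 213.44.
At (1355, 1579): z = −287.1 − 177.2 + 213.44 = -250.9 m.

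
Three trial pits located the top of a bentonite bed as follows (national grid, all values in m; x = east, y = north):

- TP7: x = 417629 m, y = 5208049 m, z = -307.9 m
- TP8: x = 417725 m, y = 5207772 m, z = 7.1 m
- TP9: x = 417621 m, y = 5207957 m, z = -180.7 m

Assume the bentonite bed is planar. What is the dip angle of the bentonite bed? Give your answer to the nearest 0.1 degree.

55.4°

Let the plane be z = a·x + b·y + c.
TP8−TP7: 96a − 277b = 315;  TP9−TP7: −8a − 92b = 127.2.
Solving gives a = −0.56611, b = −1.33338.
Gradient magnitude |∇z| = √(a² + b²) = √(0.32048 + 1.77791) = 1.44858.
True dip = arctan(1.44858) = 55.4°, dipping toward NNE (azimuth ≈ 023°).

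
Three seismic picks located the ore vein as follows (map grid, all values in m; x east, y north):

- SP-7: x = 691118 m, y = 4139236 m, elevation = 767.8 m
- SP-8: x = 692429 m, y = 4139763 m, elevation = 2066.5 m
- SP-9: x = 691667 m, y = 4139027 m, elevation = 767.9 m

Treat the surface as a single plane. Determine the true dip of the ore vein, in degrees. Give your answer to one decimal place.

53.6°

Two edge vectors: SP-7→SP-8 = (1311, 527, 1298.7), SP-7→SP-9 = (549, -209, 0.1).
Normal n = (SP-7→SP-8) × (SP-7→SP-9) = (271481, 712855.2, -563322).
So ∂z/∂x = −n_x/n_z = 0.48193 and ∂z/∂y = −n_y/n_z = 1.26545.
Gradient magnitude |∇z| = √(a² + b²) = √(0.23226 + 1.60136) = 1.35411.
True dip = arctan(1.35411) = 53.6°, dipping toward SSW (azimuth ≈ 201°).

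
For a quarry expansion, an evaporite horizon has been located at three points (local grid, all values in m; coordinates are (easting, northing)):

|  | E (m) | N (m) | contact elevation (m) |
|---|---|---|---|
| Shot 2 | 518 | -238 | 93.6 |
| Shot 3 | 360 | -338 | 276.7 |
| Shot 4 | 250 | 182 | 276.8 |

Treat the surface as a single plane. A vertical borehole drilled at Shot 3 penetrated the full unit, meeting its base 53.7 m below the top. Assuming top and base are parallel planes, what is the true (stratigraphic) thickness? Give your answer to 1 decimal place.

Let the plane be z = a·E + b·N + c.
Shot 3−Shot 2: −158a − 100b = 183.1;  Shot 4−Shot 2: −268a + 420b = 183.2.
Solving gives a = −1.02213, b = −0.21603.
|∇z| = √(a²+b²) = 1.04471, so dip δ = arctan(1.04471) = 46.25°.
True thickness = vertical thickness × cos δ = 53.7 × cos 46.25° = 37.1 m.

37.1 m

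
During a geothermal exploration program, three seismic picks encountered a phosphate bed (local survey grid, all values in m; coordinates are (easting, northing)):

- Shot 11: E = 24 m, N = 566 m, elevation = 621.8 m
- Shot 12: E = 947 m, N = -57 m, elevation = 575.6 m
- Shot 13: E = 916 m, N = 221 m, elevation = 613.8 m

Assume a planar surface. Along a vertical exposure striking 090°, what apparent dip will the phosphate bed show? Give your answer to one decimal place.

Two edge vectors: Shot 11→Shot 12 = (923, -623, -46.2), Shot 11→Shot 13 = (892, -345, -8).
Normal n = (Shot 11→Shot 12) × (Shot 11→Shot 13) = (-10955, -33826.4, 237281).
So ∂z/∂E = −n_x/n_z = 0.04617 and ∂z/∂N = −n_y/n_z = 0.14256.
Unit vector along 090° is (sin 90°, cos 90°) = (1.0000, 0.0000).
Slope in that direction = a·(1.0000) + b·(0.0000) = 0.04617.
Apparent dip = arctan|0.04617| = 2.6° (true dip is 8.5°, so apparent ≤ true as expected).

2.6°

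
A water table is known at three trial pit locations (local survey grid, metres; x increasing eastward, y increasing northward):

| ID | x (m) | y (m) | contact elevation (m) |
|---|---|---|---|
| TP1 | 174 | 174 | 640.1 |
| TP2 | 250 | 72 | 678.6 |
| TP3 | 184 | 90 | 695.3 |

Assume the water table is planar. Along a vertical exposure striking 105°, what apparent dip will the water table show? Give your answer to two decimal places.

Let the plane be z = a·x + b·y + c.
TP2−TP1: 76a − 102b = 38.5;  TP3−TP1: 10a − 84b = 55.2.
Solving gives a = −0.44676, b = −0.71033.
Unit vector along 105° is (sin 105°, cos 105°) = (0.9659, -0.2588).
Slope in that direction = a·(0.9659) + b·(-0.2588) = −0.24769.
Apparent dip = arctan|0.24769| = 13.91° (true dip is 40.0°, so apparent ≤ true as expected).

13.91°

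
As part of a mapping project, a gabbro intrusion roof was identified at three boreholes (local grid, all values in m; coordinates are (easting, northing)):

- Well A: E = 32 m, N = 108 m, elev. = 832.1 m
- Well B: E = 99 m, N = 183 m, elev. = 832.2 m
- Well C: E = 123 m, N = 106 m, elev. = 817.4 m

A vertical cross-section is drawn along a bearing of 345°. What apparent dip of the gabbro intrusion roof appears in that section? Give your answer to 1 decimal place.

Let the plane be z = a·E + b·N + c.
Well B−Well A: 67a + 75b = 0.1;  Well C−Well A: 91a − 2b = −14.7.
Solving gives a = −0.15840, b = 0.14284.
Unit vector along 345° is (sin 345°, cos 345°) = (-0.2588, 0.9659).
Slope in that direction = a·(-0.2588) + b·(0.9659) = 0.17897.
Apparent dip = arctan|0.17897| = 10.1° (true dip is 12.0°, so apparent ≤ true as expected).

10.1°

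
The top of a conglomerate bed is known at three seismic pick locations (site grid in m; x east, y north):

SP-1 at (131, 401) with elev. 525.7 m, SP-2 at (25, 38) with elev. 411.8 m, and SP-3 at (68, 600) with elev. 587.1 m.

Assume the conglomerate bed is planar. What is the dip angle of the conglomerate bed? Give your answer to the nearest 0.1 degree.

17.3°

Let the plane be z = a·x + b·y + c.
SP-2−SP-1: −106a − 363b = −113.9;  SP-3−SP-1: −63a + 199b = 61.4.
Solving gives a = 0.00860, b = 0.31126.
Gradient magnitude |∇z| = √(a² + b²) = √(0.00007 + 0.09689) = 0.31138.
True dip = arctan(0.31138) = 17.3°, dipping toward S (azimuth ≈ 182°).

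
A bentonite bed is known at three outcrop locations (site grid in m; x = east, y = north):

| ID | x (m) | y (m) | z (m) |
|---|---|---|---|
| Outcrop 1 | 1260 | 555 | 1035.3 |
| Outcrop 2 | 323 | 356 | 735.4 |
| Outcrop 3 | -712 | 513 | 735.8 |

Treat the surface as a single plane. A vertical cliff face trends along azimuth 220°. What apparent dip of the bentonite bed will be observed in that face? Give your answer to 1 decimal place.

Two edge vectors: Outcrop 1→Outcrop 2 = (-937, -199, -299.9), Outcrop 1→Outcrop 3 = (-1972, -42, -299.5).
Normal n = (Outcrop 1→Outcrop 2) × (Outcrop 1→Outcrop 3) = (47004.7, 310771.3, -353074).
So ∂z/∂x = −n_x/n_z = 0.13313 and ∂z/∂y = −n_y/n_z = 0.88019.
Unit vector along 220° is (sin 220°, cos 220°) = (-0.6428, -0.7660).
Slope in that direction = a·(-0.6428) + b·(-0.7660) = −0.75984.
Apparent dip = arctan|0.75984| = 37.2° (true dip is 41.7°, so apparent ≤ true as expected).

37.2°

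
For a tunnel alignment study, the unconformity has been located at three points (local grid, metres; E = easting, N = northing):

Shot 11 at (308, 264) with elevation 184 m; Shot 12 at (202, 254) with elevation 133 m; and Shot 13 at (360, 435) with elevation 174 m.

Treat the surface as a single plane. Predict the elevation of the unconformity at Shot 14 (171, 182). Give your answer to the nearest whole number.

133 m

Two edge vectors: Shot 11→Shot 12 = (-106, -10, -51), Shot 11→Shot 13 = (52, 171, -10).
Normal n = (Shot 11→Shot 12) × (Shot 11→Shot 13) = (8821, -3712, -17606).
So ∂z/∂E = −n_x/n_z = 0.50102 and ∂z/∂N = −n_y/n_z = −0.21084.
Intercept c from Shot 11: 184 − 154.31 + 55.66 = 85.35.
At (171, 182): z = 85.7 − 38.4 + 85.35 = 132.6 m.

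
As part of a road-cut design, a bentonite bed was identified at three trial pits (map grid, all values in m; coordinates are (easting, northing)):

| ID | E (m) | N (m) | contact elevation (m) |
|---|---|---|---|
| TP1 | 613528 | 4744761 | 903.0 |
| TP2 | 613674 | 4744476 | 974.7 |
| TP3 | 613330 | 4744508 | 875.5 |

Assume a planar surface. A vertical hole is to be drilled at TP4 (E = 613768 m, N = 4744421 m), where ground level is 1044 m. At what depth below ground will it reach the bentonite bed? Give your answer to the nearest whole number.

37 m

Let the plane be z = a·E + b·N + c.
TP2−TP1: 146a − 285b = 71.7;  TP3−TP1: −198a − 253b = −27.5.
Solving gives a = 0.27822809, b = −0.10904807.
Then c = 903 − a·613528 − b·4744761 = 347609.30.
At (613768, 4744421): z_contact = 170767.5 − 517369.9 + 347609.30 = 1006.9 m.
Depth below ground = 1044 − 1006.9 = 37 m.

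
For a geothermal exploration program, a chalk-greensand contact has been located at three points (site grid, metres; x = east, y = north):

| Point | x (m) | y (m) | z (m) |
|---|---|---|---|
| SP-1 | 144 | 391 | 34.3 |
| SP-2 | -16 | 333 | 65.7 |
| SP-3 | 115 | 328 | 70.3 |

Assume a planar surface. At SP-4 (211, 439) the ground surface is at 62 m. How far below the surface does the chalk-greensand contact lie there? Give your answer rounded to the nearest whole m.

55 m

Two edge vectors: SP-1→SP-2 = (-160, -58, 31.4), SP-1→SP-3 = (-29, -63, 36).
Normal n = (SP-1→SP-2) × (SP-1→SP-3) = (-109.8, 4849.4, 8398).
So ∂z/∂x = −n_x/n_z = 0.01307 and ∂z/∂y = −n_y/n_z = −0.57745.
Intercept c from SP-1: 34.3 − 1.88 + 225.78 = 258.20.
At (211, 439): z_contact = 2.8 − 253.5 + 258.20 = 7.5 m.
Depth below ground = 62 − 7.5 = 55 m.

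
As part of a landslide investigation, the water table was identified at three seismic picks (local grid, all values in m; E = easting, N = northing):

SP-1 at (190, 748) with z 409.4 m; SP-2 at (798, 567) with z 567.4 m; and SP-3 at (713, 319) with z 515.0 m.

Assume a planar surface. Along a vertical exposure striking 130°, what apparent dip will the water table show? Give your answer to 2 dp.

8.70°

Two edge vectors: SP-1→SP-2 = (608, -181, 158), SP-1→SP-3 = (523, -429, 105.6).
Normal n = (SP-1→SP-2) × (SP-1→SP-3) = (48668.4, 18429.2, -166169).
So ∂z/∂E = −n_x/n_z = 0.29288 and ∂z/∂N = −n_y/n_z = 0.11091.
Unit vector along 130° is (sin 130°, cos 130°) = (0.7660, -0.6428).
Slope in that direction = a·(0.7660) + b·(-0.6428) = 0.15307.
Apparent dip = arctan|0.15307| = 8.70° (true dip is 17.4°, so apparent ≤ true as expected).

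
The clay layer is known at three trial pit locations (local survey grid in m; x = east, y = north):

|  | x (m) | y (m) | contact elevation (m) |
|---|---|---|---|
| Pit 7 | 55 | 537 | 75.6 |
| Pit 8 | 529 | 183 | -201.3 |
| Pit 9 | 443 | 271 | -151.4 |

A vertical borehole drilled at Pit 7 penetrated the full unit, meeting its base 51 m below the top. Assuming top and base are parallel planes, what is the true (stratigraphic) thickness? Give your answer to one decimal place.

Let the plane be z = a·x + b·y + c.
Pit 8−Pit 7: 474a − 354b = −276.9;  Pit 9−Pit 7: 388a − 266b = −227.
Solving gives a = −0.59483, b = −0.01427.
|∇z| = √(a²+b²) = 0.59501, so dip δ = arctan(0.59501) = 30.75°.
True thickness = vertical thickness × cos δ = 51 × cos 30.75° = 43.8 m.

43.8 m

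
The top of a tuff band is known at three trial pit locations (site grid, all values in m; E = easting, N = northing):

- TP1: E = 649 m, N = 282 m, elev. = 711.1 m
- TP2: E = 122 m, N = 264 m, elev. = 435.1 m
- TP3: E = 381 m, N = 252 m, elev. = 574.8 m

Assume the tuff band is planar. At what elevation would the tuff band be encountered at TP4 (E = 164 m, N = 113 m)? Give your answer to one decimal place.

486.8 m

Two edge vectors: TP1→TP2 = (-527, -18, -276), TP1→TP3 = (-268, -30, -136.3).
Normal n = (TP1→TP2) × (TP1→TP3) = (-5826.6, 2137.9, 10986).
So ∂z/∂E = −n_x/n_z = 0.53037 and ∂z/∂N = −n_y/n_z = −0.19460.
Intercept c from TP1: 711.1 − 344.21 + 54.88 = 421.77.
At (164, 113): z = 87.0 − 22.0 + 421.77 = 486.8 m.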